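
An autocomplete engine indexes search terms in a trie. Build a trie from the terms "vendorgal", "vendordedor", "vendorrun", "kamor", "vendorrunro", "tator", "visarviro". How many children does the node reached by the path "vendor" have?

3

The children of the "vendor" node are the distinct next characters among strings starting with "vendor".
Characters that immediately follow "vendor" among the stored strings: {d, g, r}.
That node has 3 child edges.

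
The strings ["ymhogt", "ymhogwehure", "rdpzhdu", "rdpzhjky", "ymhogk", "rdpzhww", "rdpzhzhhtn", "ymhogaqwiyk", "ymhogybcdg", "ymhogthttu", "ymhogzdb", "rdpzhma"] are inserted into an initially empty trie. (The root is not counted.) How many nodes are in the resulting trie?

Count nodes per top-level branch (shared prefixes stored once):
  'r'-branch (rdpzhdu, rdpzhjky, rdpzhma, rdpzhww, rdpzhzhhtn): 19 nodes
  'y'-branch (ymhogaqwiyk, ymhogk, ymhogt, ymhogthttu, ymhogwehure, ymhogybcdg, ymhogzdb): 31 nodes
Sum: 50

50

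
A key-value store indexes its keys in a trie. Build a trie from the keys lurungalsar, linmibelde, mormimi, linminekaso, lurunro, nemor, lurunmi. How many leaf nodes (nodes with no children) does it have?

A leaf is a node with no children — equivalently, the end of a word that is not a proper prefix of any other stored word.
Those words: "linmibelde", "linminekaso", "lurungalsar", "lurunmi", "lurunro", "mormimi", "nemor"
Leaf count: 7

7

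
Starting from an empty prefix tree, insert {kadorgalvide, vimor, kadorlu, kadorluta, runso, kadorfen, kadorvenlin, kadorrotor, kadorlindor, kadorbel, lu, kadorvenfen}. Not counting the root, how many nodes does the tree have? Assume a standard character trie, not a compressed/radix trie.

For each word, the new-node count is its length minus the longest prefix already in the trie:
  "kadorgalvide" → 12 new (k, a, d, o, r, g, a, l, v, i, d, e)
  "vimor" → 5 new (v, i, m, o, r)
  "kadorlu" → prefix "kador" already present; 2 new (l, u)
  "kadorluta" → prefix "kadorlu" already present; 2 new (t, a)
  "runso" → 5 new (r, u, n, s, o)
  "kadorfen" → prefix "kador" already present; 3 new (f, e, n)
  "kadorvenlin" → prefix "kador" already present; 6 new (v, e, n, l, i, n)
  "kadorrotor" → prefix "kador" already present; 5 new (r, o, t, o, r)
  "kadorlindor" → prefix "kadorl" already present; 5 new (i, n, d, o, r)
  "kadorbel" → prefix "kador" already present; 3 new (b, e, l)
  "lu" → 2 new (l, u)
  "kadorvenfen" → prefix "kadorven" already present; 3 new (f, e, n)
Total nodes = 12 + 5 + 2 + 2 + 5 + 3 + 6 + 5 + 5 + 3 + 2 + 3 = 53

53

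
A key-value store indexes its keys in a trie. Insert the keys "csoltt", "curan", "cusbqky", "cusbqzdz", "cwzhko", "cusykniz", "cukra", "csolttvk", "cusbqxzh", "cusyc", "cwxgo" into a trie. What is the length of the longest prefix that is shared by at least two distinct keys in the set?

Look for the deepest trie node that still has at least two words in its subtree.
e.g. "csoltt" and "csolttvk" share the prefix "csoltt" of length 6; no pair shares a longer one.
Longest shared-prefix length: 6

6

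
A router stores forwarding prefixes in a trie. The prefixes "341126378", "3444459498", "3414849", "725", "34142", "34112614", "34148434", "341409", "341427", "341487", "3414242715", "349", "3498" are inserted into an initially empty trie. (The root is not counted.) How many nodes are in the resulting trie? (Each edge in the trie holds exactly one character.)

40

For each word, the new-node count is its length minus the longest prefix already in the trie:
  "341126378" → 9 new (3, 4, 1, 1, 2, 6, 3, 7, 8)
  "3444459498" → prefix "34" already present; 8 new (4, 4, 4, 5, 9, 4, 9, 8)
  "3414849" → prefix "341" already present; 4 new (4, 8, 4, 9)
  "725" → 3 new (7, 2, 5)
  "34142" → prefix "3414" already present; 1 new (2)
  "34112614" → prefix "341126" already present; 2 new (1, 4)
  "34148434" → prefix "341484" already present; 2 new (3, 4)
  "341409" → prefix "3414" already present; 2 new (0, 9)
  "341427" → prefix "34142" already present; 1 new (7)
  "341487" → prefix "34148" already present; 1 new (7)
  "3414242715" → prefix "34142" already present; 5 new (4, 2, 7, 1, 5)
  "349" → prefix "34" already present; 1 new (9)
  "3498" → prefix "349" already present; 1 new (8)
Total nodes = 9 + 8 + 4 + 3 + 1 + 2 + 2 + 2 + 1 + 1 + 5 + 1 + 1 = 40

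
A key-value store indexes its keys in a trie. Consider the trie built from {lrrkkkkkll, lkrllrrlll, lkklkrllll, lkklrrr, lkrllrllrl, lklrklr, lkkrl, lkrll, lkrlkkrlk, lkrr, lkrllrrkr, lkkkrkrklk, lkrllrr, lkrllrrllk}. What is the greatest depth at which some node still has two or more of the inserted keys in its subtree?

Equivalently: take the maximum, over all pairs, of their longest common prefix length.
e.g. "lkrllrrllk" and "lkrllrrlll" share the prefix "lkrllrrll" of length 9; no pair shares a longer one.
Longest shared-prefix length: 9

9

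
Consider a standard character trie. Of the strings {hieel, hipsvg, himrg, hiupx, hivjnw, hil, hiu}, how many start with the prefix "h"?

7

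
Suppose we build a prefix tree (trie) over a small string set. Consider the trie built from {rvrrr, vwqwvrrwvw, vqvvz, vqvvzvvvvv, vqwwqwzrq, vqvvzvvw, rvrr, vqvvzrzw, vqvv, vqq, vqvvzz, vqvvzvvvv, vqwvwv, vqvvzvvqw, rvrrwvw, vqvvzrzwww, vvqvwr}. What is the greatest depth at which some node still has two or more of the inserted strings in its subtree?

Look for the deepest trie node that still has at least two words in its subtree.
"vqvvzvvvv" and "vqvvzvvvvv" agree on "vqvvzvvvv" (9 characters) before diverging; nothing deeper is shared.
Longest shared-prefix length: 9

9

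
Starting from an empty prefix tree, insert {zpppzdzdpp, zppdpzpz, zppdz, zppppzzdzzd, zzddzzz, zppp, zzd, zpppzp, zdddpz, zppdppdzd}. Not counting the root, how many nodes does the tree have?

Trace insertions, counting only characters that open a new branch:
  "zpppzdzdpp" → 10 new (z, p, p, p, z, d, z, d, p, p)
  "zppdpzpz" → prefix "zpp" already present; 5 new (d, p, z, p, z)
  "zppdz" → prefix "zppd" already present; 1 new (z)
  "zppppzzdzzd" → prefix "zppp" already present; 7 new (p, z, z, d, z, z, d)
  "zzddzzz" → prefix "z" already present; 6 new (z, d, d, z, z, z)
  "zppp" → prefix "zppp" already present; 0 new (none)
  "zzd" → prefix "zzd" already present; 0 new (none)
  "zpppzp" → prefix "zpppz" already present; 1 new (p)
  "zdddpz" → prefix "z" already present; 5 new (d, d, d, p, z)
  "zppdppdzd" → prefix "zppdp" already present; 4 new (p, d, z, d)
Total nodes = 10 + 5 + 1 + 7 + 6 + 0 + 0 + 1 + 5 + 4 = 39

39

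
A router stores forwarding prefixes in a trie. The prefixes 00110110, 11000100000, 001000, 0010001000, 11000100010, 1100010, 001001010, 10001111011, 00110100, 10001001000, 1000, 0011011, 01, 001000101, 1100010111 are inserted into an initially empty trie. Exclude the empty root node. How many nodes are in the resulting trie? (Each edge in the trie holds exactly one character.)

55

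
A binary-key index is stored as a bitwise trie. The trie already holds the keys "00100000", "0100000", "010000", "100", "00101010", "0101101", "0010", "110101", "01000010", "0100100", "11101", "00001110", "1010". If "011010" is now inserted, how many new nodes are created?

4

"01" is already a path in the trie; the remaining "1010" must be added.
Each of the 4 remaining characters creates one node.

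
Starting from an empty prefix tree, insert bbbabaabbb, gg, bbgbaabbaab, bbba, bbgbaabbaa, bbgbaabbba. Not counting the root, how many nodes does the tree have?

23

Insert word by word; a character creates a node only if that edge doesn't already exist:
  "bbbabaabbb" → 10 new (b, b, b, a, b, a, a, b, b, b)
  "gg" → 2 new (g, g)
  "bbgbaabbaab" → prefix "bb" already present; 9 new (g, b, a, a, b, b, a, a, b)
  "bbba" → prefix "bbba" already present; 0 new (none)
  "bbgbaabbaa" → prefix "bbgbaabbaa" already present; 0 new (none)
  "bbgbaabbba" → prefix "bbgbaabb" already present; 2 new (b, a)
Total nodes = 10 + 2 + 9 + 0 + 0 + 2 = 23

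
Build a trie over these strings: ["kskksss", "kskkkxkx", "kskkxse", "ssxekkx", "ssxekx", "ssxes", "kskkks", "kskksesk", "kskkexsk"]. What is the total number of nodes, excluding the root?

31

For each word, the new-node count is its length minus the longest prefix already in the trie:
  "kskksss" → 7 new (k, s, k, k, s, s, s)
  "kskkkxkx" → prefix "kskk" already present; 4 new (k, x, k, x)
  "kskkxse" → prefix "kskk" already present; 3 new (x, s, e)
  "ssxekkx" → 7 new (s, s, x, e, k, k, x)
  "ssxekx" → prefix "ssxek" already present; 1 new (x)
  "ssxes" → prefix "ssxe" already present; 1 new (s)
  "kskkks" → prefix "kskkk" already present; 1 new (s)
  "kskksesk" → prefix "kskks" already present; 3 new (e, s, k)
  "kskkexsk" → prefix "kskk" already present; 4 new (e, x, s, k)
Total nodes = 7 + 4 + 3 + 7 + 1 + 1 + 1 + 3 + 4 = 31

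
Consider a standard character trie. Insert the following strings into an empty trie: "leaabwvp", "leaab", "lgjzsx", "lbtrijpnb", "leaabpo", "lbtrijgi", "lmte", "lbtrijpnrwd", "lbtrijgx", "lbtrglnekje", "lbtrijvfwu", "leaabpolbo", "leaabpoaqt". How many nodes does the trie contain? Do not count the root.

49

Count nodes per top-level branch (shared prefixes stored once):
  'l'-branch (lbtrglnekje, lbtrijgi, lbtrijgx, lbtrijpnb, lbtrijpnrwd, lbtrijvfwu, leaab, leaabpo, leaabpoaqt, leaabpolbo, leaabwvp, lgjzsx, lmte): 49 nodes
Sum: 49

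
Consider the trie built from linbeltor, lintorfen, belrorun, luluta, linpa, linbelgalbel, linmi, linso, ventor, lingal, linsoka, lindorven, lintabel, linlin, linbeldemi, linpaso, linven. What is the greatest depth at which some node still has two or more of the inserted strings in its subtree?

The deepest shared node is where two words last agree before diverging.
"linbeldemi" and "linbelgalbel" agree on "linbel" (6 characters) before diverging; nothing deeper is shared.
Longest shared-prefix length: 6

6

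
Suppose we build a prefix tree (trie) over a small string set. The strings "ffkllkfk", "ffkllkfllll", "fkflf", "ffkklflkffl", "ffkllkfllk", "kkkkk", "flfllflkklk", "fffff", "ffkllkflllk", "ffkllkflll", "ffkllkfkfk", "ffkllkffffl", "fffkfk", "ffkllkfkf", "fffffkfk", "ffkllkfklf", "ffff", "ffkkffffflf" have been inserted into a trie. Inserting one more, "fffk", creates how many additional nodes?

0

Every character of "fffk" already lies on an existing path (it is a prefix of some stored word).
No new nodes are needed: 0.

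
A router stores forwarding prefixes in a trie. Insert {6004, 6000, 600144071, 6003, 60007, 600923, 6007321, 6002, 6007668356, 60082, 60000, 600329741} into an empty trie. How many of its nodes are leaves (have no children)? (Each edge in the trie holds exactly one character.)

10

Leaves are exactly the stored words that no other stored word extends.
Those words: "60000", "60007", "600144071", "6002", "600329741", "6004", "6007321", "6007668356", "60082", "600923"
Leaf count: 10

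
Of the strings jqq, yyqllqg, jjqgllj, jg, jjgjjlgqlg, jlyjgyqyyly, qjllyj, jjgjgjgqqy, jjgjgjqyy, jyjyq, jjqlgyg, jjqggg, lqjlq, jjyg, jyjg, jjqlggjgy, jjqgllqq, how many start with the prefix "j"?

14

Traverse to the node for "j", then collect every word in that subtree.
Words under "j": jg, jjgjgjgqqy, jjgjgjqyy, jjgjjlgqlg, jjqggg, jjqgllj, jjqgllqq, jjqlggjgy, jjqlgyg, jjyg, jlyjgyqyyly, jqq, jyjg, jyjyq
Count: 14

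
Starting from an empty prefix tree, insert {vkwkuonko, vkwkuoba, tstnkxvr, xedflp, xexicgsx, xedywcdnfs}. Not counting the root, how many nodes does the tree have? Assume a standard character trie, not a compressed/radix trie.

For each word, the new-node count is its length minus the longest prefix already in the trie:
  "vkwkuonko" → 9 new (v, k, w, k, u, o, n, k, o)
  "vkwkuoba" → prefix "vkwkuo" already present; 2 new (b, a)
  "tstnkxvr" → 8 new (t, s, t, n, k, x, v, r)
  "xedflp" → 6 new (x, e, d, f, l, p)
  "xexicgsx" → prefix "xe" already present; 6 new (x, i, c, g, s, x)
  "xedywcdnfs" → prefix "xed" already present; 7 new (y, w, c, d, n, f, s)
Total nodes = 9 + 2 + 8 + 6 + 6 + 7 = 38

38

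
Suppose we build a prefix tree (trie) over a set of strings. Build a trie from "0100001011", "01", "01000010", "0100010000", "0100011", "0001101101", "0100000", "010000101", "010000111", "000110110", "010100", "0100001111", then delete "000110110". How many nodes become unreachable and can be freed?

After clearing the end-marker at "000110110", prune upward until reaching a node still needed by another word.
Every node on "000110110" is still needed (e.g. by "0001101101"), so nothing is freed.
Nodes removed: 0

0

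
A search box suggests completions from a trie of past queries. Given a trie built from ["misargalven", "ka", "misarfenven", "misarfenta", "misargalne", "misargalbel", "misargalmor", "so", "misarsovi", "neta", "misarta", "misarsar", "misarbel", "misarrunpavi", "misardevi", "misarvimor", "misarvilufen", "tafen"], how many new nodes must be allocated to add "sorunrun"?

6

Walking "sorunrun" from the root, the first 2 characters ("so") follow existing edges; "r" is the first miss.
So 8 − 2 = 6 new nodes.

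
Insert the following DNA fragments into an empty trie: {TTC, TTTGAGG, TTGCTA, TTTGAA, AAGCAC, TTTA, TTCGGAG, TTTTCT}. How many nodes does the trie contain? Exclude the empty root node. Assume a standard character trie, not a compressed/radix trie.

27

Trie structure (* marks end of a word):
(root)
├─ A
│  └─ A
│     └─ G
│        └─ C
│           └─ A
│              └─ C *
└─ T
   └─ T
      ├─ C *
      │  └─ G
      │     └─ G
      │        └─ A
      │           └─ G *
      ├─ G
      │  └─ C
      │     └─ T
      │        └─ A *
      └─ T
         ├─ A *
         ├─ G
         │  └─ A
         │     ├─ A *
         │     └─ G
         │        └─ G *
         └─ T
            └─ C
               └─ T *
Counting every labelled node above: 27.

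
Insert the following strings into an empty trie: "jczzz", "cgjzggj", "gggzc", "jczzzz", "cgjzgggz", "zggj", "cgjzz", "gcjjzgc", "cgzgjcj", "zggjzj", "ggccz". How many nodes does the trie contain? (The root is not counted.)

Insert word by word; a character creates a node only if that edge doesn't already exist:
  "jczzz" → 5 new (j, c, z, z, z)
  "cgjzggj" → 7 new (c, g, j, z, g, g, j)
  "gggzc" → 5 new (g, g, g, z, c)
  "jczzzz" → prefix "jczzz" already present; 1 new (z)
  "cgjzgggz" → prefix "cgjzgg" already present; 2 new (g, z)
  "zggj" → 4 new (z, g, g, j)
  "cgjzz" → prefix "cgjz" already present; 1 new (z)
  "gcjjzgc" → prefix "g" already present; 6 new (c, j, j, z, g, c)
  "cgzgjcj" → prefix "cg" already present; 5 new (z, g, j, c, j)
  "zggjzj" → prefix "zggj" already present; 2 new (z, j)
  "ggccz" → prefix "gg" already present; 3 new (c, c, z)
Total nodes = 5 + 7 + 5 + 1 + 2 + 4 + 1 + 6 + 5 + 2 + 3 = 41

41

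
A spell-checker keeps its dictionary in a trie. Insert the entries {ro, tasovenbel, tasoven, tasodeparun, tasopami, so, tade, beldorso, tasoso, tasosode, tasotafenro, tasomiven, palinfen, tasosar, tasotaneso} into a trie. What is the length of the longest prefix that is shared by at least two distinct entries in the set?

The deepest shared node is where two words last agree before diverging.
"tasoven" and "tasovenbel" agree on "tasoven" (7 characters) before diverging; nothing deeper is shared.
Longest shared-prefix length: 7

7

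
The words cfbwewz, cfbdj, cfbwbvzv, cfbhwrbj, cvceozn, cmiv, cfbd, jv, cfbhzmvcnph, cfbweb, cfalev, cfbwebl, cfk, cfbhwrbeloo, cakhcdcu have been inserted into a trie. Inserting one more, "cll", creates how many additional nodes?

The longest prefix of "cll" already in the trie is "c" (length 1).
New nodes needed: |"cll"| − 1 = 3 − 1 = 2.

2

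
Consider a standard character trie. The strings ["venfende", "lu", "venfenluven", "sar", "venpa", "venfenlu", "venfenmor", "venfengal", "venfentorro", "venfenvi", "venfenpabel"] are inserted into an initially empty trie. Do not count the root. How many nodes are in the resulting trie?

38

Count nodes per top-level branch (shared prefixes stored once):
  'l'-branch (lu): 2 nodes
  's'-branch (sar): 3 nodes
  'v'-branch (venfende, venfengal, venfenlu, venfenluven, venfenmor, venfenpabel, venfentorro, venfenvi, venpa): 33 nodes
Sum: 38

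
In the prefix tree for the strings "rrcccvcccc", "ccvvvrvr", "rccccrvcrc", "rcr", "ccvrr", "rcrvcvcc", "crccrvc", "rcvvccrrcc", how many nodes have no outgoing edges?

A leaf is a node with no children — equivalently, the end of a word that is not a proper prefix of any other stored word.
Those words: "ccvrr", "ccvvvrvr", "crccrvc", "rccccrvcrc", "rcrvcvcc", "rcvvccrrcc", "rrcccvcccc"
Leaf count: 7

7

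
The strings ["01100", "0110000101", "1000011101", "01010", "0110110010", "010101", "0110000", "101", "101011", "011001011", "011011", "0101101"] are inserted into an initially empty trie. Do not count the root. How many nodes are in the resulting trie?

Trace insertions, counting only characters that open a new branch:
  "01100" → 5 new (0, 1, 1, 0, 0)
  "0110000101" → prefix "01100" already present; 5 new (0, 0, 1, 0, 1)
  "1000011101" → 10 new (1, 0, 0, 0, 0, 1, 1, 1, 0, 1)
  "01010" → prefix "01" already present; 3 new (0, 1, 0)
  "0110110010" → prefix "0110" already present; 6 new (1, 1, 0, 0, 1, 0)
  "010101" → prefix "01010" already present; 1 new (1)
  "0110000" → prefix "0110000" already present; 0 new (none)
  "101" → prefix "10" already present; 1 new (1)
  "101011" → prefix "101" already present; 3 new (0, 1, 1)
  "011001011" → prefix "01100" already present; 4 new (1, 0, 1, 1)
  "011011" → prefix "011011" already present; 0 new (none)
  "0101101" → prefix "0101" already present; 3 new (1, 0, 1)
Total nodes = 5 + 5 + 10 + 3 + 6 + 1 + 0 + 1 + 3 + 4 + 0 + 3 = 41

41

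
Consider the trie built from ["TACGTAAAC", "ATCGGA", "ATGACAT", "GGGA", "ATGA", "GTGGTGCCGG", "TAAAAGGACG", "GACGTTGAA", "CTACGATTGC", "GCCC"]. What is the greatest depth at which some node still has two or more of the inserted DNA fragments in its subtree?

4

Look for the deepest trie node that still has at least two words in its subtree.
"ATGA" and "ATGACAT" agree on "ATGA" (4 characters) before diverging; nothing deeper is shared.
Longest shared-prefix length: 4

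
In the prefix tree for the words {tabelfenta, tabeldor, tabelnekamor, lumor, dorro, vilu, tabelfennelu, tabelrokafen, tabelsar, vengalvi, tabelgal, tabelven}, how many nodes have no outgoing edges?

A leaf is a node with no children — equivalently, the end of a word that is not a proper prefix of any other stored word.
Those words: "dorro", "lumor", "tabeldor", "tabelfennelu", "tabelfenta", "tabelgal", "tabelnekamor", "tabelrokafen", "tabelsar", "tabelven", "vengalvi", "vilu"
Leaf count: 12

12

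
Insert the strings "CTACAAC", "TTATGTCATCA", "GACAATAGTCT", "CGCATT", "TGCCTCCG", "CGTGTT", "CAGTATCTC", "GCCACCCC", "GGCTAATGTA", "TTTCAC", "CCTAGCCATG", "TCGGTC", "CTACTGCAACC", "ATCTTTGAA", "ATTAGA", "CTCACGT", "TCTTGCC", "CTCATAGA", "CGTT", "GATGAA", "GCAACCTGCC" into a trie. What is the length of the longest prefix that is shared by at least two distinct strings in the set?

4

Look for the deepest trie node that still has at least two words in its subtree.
"CTACAAC" and "CTACTGCAACC" agree on "CTAC" (4 characters) before diverging; nothing deeper is shared.
Longest shared-prefix length: 4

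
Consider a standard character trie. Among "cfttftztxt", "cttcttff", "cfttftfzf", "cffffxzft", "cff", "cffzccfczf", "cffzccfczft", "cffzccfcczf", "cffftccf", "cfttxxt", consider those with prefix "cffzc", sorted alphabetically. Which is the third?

Words with prefix "cffzc", in lexicographic order: "cffzccfcczf", "cffzccfczf", "cffzccfczft"
Position 3: cffzccfczft

cffzccfczft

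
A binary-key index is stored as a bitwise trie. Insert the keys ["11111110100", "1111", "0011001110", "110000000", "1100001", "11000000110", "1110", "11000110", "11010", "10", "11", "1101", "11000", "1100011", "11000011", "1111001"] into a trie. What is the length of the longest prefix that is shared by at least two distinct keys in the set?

The deepest shared node is where two words last agree before diverging.
e.g. "110000000" and "11000000110" share the prefix "11000000" of length 8; no pair shares a longer one.
Longest shared-prefix length: 8

8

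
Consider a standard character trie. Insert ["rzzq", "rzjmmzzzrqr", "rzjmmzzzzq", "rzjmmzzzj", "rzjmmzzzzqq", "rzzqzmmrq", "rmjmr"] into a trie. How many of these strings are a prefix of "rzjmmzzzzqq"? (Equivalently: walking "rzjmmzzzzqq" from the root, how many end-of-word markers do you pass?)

2

Walk "rzjmmzzzzqq" from the root; an end-of-word marker is hit whenever a stored word is a prefix of "rzjmmzzzzqq".
Prefixes of the query that are stored words: "rzjmmzzzzq", "rzjmmzzzzqq"
Count: 2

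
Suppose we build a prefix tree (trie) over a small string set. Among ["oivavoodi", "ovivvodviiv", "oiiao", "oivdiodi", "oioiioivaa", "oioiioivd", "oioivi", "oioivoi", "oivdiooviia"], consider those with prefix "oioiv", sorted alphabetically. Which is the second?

Filter for "oioiv…" and sort: "oioivi", "oioivoi"
The 2nd is oioivoi.

oioivoi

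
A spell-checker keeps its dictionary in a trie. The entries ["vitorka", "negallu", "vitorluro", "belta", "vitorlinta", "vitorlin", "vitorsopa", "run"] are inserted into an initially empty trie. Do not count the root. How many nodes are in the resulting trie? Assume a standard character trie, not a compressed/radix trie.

Count nodes per top-level branch (shared prefixes stored once):
  'b'-branch (belta): 5 nodes
  'n'-branch (negallu): 7 nodes
  'r'-branch (run): 3 nodes
  'v'-branch (vitorka, vitorlin, vitorlinta, vitorluro, vitorsopa): 19 nodes
Sum: 34

34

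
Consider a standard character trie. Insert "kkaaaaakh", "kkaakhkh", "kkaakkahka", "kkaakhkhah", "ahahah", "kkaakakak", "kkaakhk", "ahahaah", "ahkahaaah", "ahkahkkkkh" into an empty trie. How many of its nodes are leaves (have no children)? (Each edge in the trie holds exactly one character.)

8

Leaves are exactly the stored words that no other stored word extends.
Those words: "ahahaah", "ahahah", "ahkahaaah", "ahkahkkkkh", "kkaaaaakh", "kkaakakak", "kkaakhkhah", "kkaakkahka"
Leaf count: 8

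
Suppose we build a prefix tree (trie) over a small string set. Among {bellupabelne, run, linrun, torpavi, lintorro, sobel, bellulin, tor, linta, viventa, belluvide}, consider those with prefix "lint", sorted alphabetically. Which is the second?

lintorro

Words with prefix "lint", in lexicographic order: "linta", "lintorro"
The 2nd is lintorro.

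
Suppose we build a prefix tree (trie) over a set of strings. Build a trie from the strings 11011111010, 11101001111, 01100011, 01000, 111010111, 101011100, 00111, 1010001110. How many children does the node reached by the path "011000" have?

1

Walk "011000" from the root, arriving at one node.
Distinct next characters after "011000": 1.
That node has 1 child edge.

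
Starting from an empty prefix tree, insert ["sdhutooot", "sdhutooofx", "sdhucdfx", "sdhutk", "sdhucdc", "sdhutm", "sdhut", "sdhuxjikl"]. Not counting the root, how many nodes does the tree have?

Trie structure (* marks end of a word):
(root)
└─ s
   └─ d
      └─ h
         └─ u
            ├─ c
            │  └─ d
            │     ├─ c *
            │     └─ f
            │        └─ x *
            ├─ t *
            │  ├─ k *
            │  ├─ m *
            │  └─ o
            │     └─ o
            │        └─ o
            │           ├─ f
            │           │  └─ x *
            │           └─ t *
            └─ x
               └─ j
                  └─ i
                     └─ k
                        └─ l *
Counting every labelled node above: 23.

23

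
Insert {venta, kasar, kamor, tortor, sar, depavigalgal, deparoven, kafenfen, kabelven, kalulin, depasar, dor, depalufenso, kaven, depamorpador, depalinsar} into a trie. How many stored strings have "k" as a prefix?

Traverse to the node for "k", then collect every word in that subtree.
Words under "k": kabelven, kafenfen, kalulin, kamor, kasar, kaven
Count: 6

6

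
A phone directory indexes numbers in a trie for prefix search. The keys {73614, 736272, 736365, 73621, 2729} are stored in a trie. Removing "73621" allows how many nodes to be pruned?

After clearing the end-marker at "73621", prune upward until reaching a node still needed by another word.
The suffix "1" (1 node) is used only by "73621"; the node for "7362" still has the child "7", so pruning stops there.
Nodes removed: 1

1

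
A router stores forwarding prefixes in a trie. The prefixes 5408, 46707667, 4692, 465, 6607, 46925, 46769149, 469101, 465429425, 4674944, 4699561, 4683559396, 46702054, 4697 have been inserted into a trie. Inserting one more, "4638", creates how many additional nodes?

2

"46" is already a path in the trie; the remaining "38" must be added.
Each of the 2 remaining characters creates one node.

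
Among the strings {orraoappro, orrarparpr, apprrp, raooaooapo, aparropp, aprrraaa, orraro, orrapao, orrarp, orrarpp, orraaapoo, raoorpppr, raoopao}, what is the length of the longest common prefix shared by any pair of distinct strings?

6

The deepest shared node is where two words last agree before diverging.
"orrarp" and "orrarparpr" agree on "orrarp" (6 characters) before diverging; nothing deeper is shared.
Longest shared-prefix length: 6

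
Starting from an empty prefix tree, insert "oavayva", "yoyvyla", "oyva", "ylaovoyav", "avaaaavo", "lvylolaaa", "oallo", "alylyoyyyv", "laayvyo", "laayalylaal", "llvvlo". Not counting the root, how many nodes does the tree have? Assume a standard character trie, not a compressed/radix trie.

For each word, the new-node count is its length minus the longest prefix already in the trie:
  "oavayva" → 7 new (o, a, v, a, y, v, a)
  "yoyvyla" → 7 new (y, o, y, v, y, l, a)
  "oyva" → prefix "o" already present; 3 new (y, v, a)
  "ylaovoyav" → prefix "y" already present; 8 new (l, a, o, v, o, y, a, v)
  "avaaaavo" → 8 new (a, v, a, a, a, a, v, o)
  "lvylolaaa" → 9 new (l, v, y, l, o, l, a, a, a)
  "oallo" → prefix "oa" already present; 3 new (l, l, o)
  "alylyoyyyv" → prefix "a" already present; 9 new (l, y, l, y, o, y, y, y, v)
  "laayvyo" → prefix "l" already present; 6 new (a, a, y, v, y, o)
  "laayalylaal" → prefix "laay" already present; 7 new (a, l, y, l, a, a, l)
  "llvvlo" → prefix "l" already present; 5 new (l, v, v, l, o)
Total nodes = 7 + 7 + 3 + 8 + 8 + 9 + 3 + 9 + 6 + 7 + 5 = 72

72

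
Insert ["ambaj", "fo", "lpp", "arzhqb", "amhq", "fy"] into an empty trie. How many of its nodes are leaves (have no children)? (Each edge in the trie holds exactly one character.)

6

Leaves are exactly the stored words that no other stored word extends.
Those words: "ambaj", "amhq", "arzhqb", "fo", "fy", "lpp"
Leaf count: 6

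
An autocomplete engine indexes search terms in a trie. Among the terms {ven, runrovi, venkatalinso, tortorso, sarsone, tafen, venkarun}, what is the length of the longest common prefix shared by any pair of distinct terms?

5

The deepest shared node is where two words last agree before diverging.
"venkarun" and "venkatalinso" agree on "venka" (5 characters) before diverging; nothing deeper is shared.
Longest shared-prefix length: 5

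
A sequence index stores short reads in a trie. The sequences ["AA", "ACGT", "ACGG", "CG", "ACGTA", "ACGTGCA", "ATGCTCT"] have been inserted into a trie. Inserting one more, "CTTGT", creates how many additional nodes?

The longest prefix of "CTTGT" already in the trie is "C" (length 1).
New nodes needed: |"CTTGT"| − 1 = 5 − 1 = 4.

4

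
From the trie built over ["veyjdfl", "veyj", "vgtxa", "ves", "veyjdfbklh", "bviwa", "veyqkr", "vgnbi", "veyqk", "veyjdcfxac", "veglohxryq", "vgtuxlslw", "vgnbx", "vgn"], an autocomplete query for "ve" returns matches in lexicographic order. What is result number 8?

DFS of the "ve" subtree visits, in order: "veglohxryq", "ves", "veyj", "veyjdcfxac", "veyjdfbklh", "veyjdfl", "veyqk", "veyqkr"
The 8th is veyqkr.

veyqkr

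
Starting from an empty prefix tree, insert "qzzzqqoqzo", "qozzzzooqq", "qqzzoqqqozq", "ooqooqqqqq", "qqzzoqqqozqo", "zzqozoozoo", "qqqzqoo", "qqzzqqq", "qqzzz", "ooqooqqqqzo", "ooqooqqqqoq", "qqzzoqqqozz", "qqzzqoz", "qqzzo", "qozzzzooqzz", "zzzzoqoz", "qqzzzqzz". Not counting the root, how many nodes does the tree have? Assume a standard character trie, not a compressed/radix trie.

77

Count nodes per top-level branch (shared prefixes stored once):
  'o'-branch (ooqooqqqqoq, ooqooqqqqq, ooqooqqqqzo): 14 nodes
  'q'-branch (qozzzzooqq, qozzzzooqzz, qqqzqoo, qqzzo, qqzzoqqqozq, qqzzoqqqozqo, qqzzoqqqozz, qqzzqoz, qqzzqqq, qqzzz, qqzzzqzz, qzzzqqoqzo): 47 nodes
  'z'-branch (zzqozoozoo, zzzzoqoz): 16 nodes
Sum: 77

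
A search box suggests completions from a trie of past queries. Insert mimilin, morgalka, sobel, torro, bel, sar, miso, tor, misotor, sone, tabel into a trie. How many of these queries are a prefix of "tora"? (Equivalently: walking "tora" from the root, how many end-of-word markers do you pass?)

Traverse "tora" character by character; count nodes along the way that are marked as word ends.
Prefixes of the query that are stored words: "tor"
Count: 1

1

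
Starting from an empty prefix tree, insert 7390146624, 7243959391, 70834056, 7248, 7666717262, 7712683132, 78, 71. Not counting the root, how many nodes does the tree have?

47

Count nodes per top-level branch (shared prefixes stored once):
  '7'-branch (70834056, 71, 7243959391, 7248, 7390146624, 7666717262, 7712683132, 78): 47 nodes
Sum: 47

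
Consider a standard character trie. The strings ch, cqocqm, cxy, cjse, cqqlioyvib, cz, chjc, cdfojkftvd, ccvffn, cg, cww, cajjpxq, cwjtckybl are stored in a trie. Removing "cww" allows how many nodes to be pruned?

1

After clearing the end-marker at "cww", prune upward until reaching a node still needed by another word.
The suffix "w" (1 node) is used only by "cww"; the node for "cw" still has the child "j", so pruning stops there.
Nodes removed: 1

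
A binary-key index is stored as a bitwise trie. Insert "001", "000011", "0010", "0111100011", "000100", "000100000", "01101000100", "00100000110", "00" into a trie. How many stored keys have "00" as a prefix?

Traverse to the node for "00", then collect every word in that subtree.
Matches: "00", "000011", "000100", "000100000", "001", "0010", "00100000110"
Count: 7

7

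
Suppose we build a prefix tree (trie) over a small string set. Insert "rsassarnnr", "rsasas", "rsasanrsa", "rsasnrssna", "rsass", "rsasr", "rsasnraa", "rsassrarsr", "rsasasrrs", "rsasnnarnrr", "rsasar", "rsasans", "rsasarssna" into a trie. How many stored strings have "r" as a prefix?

13

Traverse to the node for "r", then collect every word in that subtree.
Words under "r": rsasanrsa, rsasans, rsasar, rsasarssna, rsasas, rsasasrrs, rsasnnarnrr, rsasnraa, rsasnrssna, rsasr, rsass, rsassarnnr, rsassrarsr
Count: 13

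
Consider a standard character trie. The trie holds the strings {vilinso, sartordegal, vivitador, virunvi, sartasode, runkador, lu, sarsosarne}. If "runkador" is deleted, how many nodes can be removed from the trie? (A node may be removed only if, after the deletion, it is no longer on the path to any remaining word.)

A node on "runkador"'s path can go only if nothing else ends at it or branches off below it.
No other word shares any prefix with "runkador", so all 8 of its nodes go.
Nodes removed: 8

8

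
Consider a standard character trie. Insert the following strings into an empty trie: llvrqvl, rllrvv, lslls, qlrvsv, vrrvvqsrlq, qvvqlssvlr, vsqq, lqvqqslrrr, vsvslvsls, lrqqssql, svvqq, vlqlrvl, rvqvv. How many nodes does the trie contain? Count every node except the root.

For each word, the new-node count is its length minus the longest prefix already in the trie:
  "llvrqvl" → 7 new (l, l, v, r, q, v, l)
  "rllrvv" → 6 new (r, l, l, r, v, v)
  "lslls" → prefix "l" already present; 4 new (s, l, l, s)
  "qlrvsv" → 6 new (q, l, r, v, s, v)
  "vrrvvqsrlq" → 10 new (v, r, r, v, v, q, s, r, l, q)
  "qvvqlssvlr" → prefix "q" already present; 9 new (v, v, q, l, s, s, v, l, r)
  "vsqq" → prefix "v" already present; 3 new (s, q, q)
  "lqvqqslrrr" → prefix "l" already present; 9 new (q, v, q, q, s, l, r, r, r)
  "vsvslvsls" → prefix "vs" already present; 7 new (v, s, l, v, s, l, s)
  "lrqqssql" → prefix "l" already present; 7 new (r, q, q, s, s, q, l)
  "svvqq" → 5 new (s, v, v, q, q)
  "vlqlrvl" → prefix "v" already present; 6 new (l, q, l, r, v, l)
  "rvqvv" → prefix "r" already present; 4 new (v, q, v, v)
Total nodes = 7 + 6 + 4 + 6 + 10 + 9 + 3 + 9 + 7 + 7 + 5 + 6 + 4 = 83

83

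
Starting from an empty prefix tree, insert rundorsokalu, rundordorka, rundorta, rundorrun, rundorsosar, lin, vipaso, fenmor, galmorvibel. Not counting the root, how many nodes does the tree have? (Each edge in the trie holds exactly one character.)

51

Insert word by word; a character creates a node only if that edge doesn't already exist:
  "rundorsokalu" → 12 new (r, u, n, d, o, r, s, o, k, a, l, u)
  "rundordorka" → prefix "rundor" already present; 5 new (d, o, r, k, a)
  "rundorta" → prefix "rundor" already present; 2 new (t, a)
  "rundorrun" → prefix "rundor" already present; 3 new (r, u, n)
  "rundorsosar" → prefix "rundorso" already present; 3 new (s, a, r)
  "lin" → 3 new (l, i, n)
  "vipaso" → 6 new (v, i, p, a, s, o)
  "fenmor" → 6 new (f, e, n, m, o, r)
  "galmorvibel" → 11 new (g, a, l, m, o, r, v, i, b, e, l)
Total nodes = 12 + 5 + 2 + 3 + 3 + 3 + 6 + 6 + 11 = 51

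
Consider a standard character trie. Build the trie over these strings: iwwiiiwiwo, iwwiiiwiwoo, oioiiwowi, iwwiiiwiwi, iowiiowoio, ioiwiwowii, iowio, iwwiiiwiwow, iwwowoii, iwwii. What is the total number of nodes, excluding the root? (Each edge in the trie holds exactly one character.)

45

For each word, the new-node count is its length minus the longest prefix already in the trie:
  "iwwiiiwiwo" → 10 new (i, w, w, i, i, i, w, i, w, o)
  "iwwiiiwiwoo" → prefix "iwwiiiwiwo" already present; 1 new (o)
  "oioiiwowi" → 9 new (o, i, o, i, i, w, o, w, i)
  "iwwiiiwiwi" → prefix "iwwiiiwiw" already present; 1 new (i)
  "iowiiowoio" → prefix "i" already present; 9 new (o, w, i, i, o, w, o, i, o)
  "ioiwiwowii" → prefix "io" already present; 8 new (i, w, i, w, o, w, i, i)
  "iowio" → prefix "iowi" already present; 1 new (o)
  "iwwiiiwiwow" → prefix "iwwiiiwiwo" already present; 1 new (w)
  "iwwowoii" → prefix "iww" already present; 5 new (o, w, o, i, i)
  "iwwii" → prefix "iwwii" already present; 0 new (none)
Total nodes = 10 + 1 + 9 + 1 + 9 + 8 + 1 + 1 + 5 + 0 = 45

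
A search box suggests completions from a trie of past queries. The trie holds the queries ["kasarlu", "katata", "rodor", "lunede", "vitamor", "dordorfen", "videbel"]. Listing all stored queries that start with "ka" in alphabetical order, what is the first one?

Filter for "ka…" and sort: "kasarlu", "katata"
The 1st is kasarlu.

kasarlu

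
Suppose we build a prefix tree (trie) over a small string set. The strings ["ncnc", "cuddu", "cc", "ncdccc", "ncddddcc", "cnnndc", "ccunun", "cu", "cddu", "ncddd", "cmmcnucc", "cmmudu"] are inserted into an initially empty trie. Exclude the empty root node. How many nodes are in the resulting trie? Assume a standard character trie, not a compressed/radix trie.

For each word, the new-node count is its length minus the longest prefix already in the trie:
  "ncnc" → 4 new (n, c, n, c)
  "cuddu" → 5 new (c, u, d, d, u)
  "cc" → prefix "c" already present; 1 new (c)
  "ncdccc" → prefix "nc" already present; 4 new (d, c, c, c)
  "ncddddcc" → prefix "ncd" already present; 5 new (d, d, d, c, c)
  "cnnndc" → prefix "c" already present; 5 new (n, n, n, d, c)
  "ccunun" → prefix "cc" already present; 4 new (u, n, u, n)
  "cu" → prefix "cu" already present; 0 new (none)
  "cddu" → prefix "c" already present; 3 new (d, d, u)
  "ncddd" → prefix "ncddd" already present; 0 new (none)
  "cmmcnucc" → prefix "c" already present; 7 new (m, m, c, n, u, c, c)
  "cmmudu" → prefix "cmm" already present; 3 new (u, d, u)
Total nodes = 4 + 5 + 1 + 4 + 5 + 5 + 4 + 0 + 3 + 0 + 7 + 3 = 41

41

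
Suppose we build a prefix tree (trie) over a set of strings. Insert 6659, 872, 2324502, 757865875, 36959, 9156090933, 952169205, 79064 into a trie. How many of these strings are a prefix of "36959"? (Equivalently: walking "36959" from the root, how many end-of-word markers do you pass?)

1

Check each prefix of "36959" against the stored set — each match is an end-marker on the path.
Prefixes of the query that are stored words: "36959"
Count: 1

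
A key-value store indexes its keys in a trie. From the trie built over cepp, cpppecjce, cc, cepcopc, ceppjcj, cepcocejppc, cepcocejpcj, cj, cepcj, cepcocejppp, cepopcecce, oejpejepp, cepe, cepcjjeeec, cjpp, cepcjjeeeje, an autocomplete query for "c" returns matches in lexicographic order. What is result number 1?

DFS of the "c" subtree visits, in order: "cc", "cepcj", "cepcjjeeec", "cepcjjeeeje", "cepcocejpcj", "cepcocejppc", "cepcocejppp", "cepcopc", "cepe", "cepopcecce", "cepp", "ceppjcj", "cj", "cjpp", "cpppecjce"
The 1st is cc.

cc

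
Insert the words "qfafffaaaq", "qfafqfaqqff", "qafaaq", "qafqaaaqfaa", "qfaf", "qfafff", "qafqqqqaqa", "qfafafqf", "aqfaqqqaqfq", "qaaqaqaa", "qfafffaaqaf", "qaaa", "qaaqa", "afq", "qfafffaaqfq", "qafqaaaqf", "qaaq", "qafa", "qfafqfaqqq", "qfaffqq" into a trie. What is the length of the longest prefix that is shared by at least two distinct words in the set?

Look for the deepest trie node that still has at least two words in its subtree.
e.g. "qafqaaaqf" and "qafqaaaqfaa" share the prefix "qafqaaaqf" of length 9; no pair shares a longer one.
Longest shared-prefix length: 9

9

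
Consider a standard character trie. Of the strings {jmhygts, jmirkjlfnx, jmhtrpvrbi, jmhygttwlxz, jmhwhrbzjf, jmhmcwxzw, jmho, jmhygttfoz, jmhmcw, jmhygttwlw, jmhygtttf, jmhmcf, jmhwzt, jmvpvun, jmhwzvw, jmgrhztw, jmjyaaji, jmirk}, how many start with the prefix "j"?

Walk to "j"; the words in its subtree are exactly those with that prefix.
Matches: "jmgrhztw", "jmhmcf", "jmhmcw", "jmhmcwxzw", "jmho", "jmhtrpvrbi", "jmhwhrbzjf", "jmhwzt", "jmhwzvw", "jmhygts", "jmhygttfoz", "jmhygtttf", "jmhygttwlw", "jmhygttwlxz", "jmirk", "jmirkjlfnx", "jmjyaaji", "jmvpvun"
Count: 18

18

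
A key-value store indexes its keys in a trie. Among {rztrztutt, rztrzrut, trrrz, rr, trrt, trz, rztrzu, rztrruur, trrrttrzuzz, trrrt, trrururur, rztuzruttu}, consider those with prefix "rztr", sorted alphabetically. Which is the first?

rztrruur

Filter for "rztr…" and sort: "rztrruur", "rztrzrut", "rztrztutt", "rztrzu"
The 1st is rztrruur.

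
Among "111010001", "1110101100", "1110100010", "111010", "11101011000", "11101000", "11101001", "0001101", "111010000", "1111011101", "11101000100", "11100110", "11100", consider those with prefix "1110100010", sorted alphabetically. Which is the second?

11101000100

Words with prefix "1110100010", in lexicographic order: "1110100010", "11101000100"
The 2nd is 11101000100.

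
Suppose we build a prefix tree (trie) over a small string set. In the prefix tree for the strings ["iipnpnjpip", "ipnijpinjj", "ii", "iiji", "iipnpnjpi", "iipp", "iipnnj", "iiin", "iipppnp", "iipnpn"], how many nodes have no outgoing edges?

6

A leaf is a node with no children — equivalently, the end of a word that is not a proper prefix of any other stored word.
Those words: "iiin", "iiji", "iipnnj", "iipnpnjpip", "iipppnp", "ipnijpinjj"
Leaf count: 6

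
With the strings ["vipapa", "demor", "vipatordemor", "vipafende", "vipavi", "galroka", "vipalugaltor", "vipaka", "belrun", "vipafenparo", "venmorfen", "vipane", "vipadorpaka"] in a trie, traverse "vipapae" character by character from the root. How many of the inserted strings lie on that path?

Traverse "vipapae" character by character; count nodes along the way that are marked as word ends.
Prefixes of the query that are stored words: "vipapa"
Count: 1

1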